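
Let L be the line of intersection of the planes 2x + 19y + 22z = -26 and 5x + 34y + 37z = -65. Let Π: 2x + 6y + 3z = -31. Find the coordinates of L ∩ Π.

Direction of L: (2, 19, 22) × (5, 34, 37) = (-45, 36, -27).
A point on L: solving the two plane equations with x = -23 gives (-23, 8, -6).
Substitute r = (-23, 8, -6) + t(-45, 36, -27) into the plane: -16 + 45t = -31, so t = -1/3.
Intersection: (-23, 8, -6) + (-1/3)·(-45, 36, -27) = (-8, -4, 3).

(-8, -4, 3)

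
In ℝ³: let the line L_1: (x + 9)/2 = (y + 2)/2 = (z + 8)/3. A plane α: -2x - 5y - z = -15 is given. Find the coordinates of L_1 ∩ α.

(-3, 4, 1)

L_1 has direction (2, 2, 3) through (-9, -2, -8).
Substitute r = (-9, -2, -8) + t(2, 2, 3) into the plane: 36 + (-17)t = -15, so t = 3.
Intersection: (-9, -2, -8) + 3·(2, 2, 3) = (-3, 4, 1).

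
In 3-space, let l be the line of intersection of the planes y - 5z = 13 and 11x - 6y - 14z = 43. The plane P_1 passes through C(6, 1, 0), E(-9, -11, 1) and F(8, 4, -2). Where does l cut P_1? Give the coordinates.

Direction of l: (0, 1, -5) × (11, -6, -14) = (-44, -55, -11).
A point on l: solving the two plane equations with x = -13 gives (-13, -17, -6).
CE = (-15, -12, 1), CF = (2, 3, -2); a normal to P_1 is CE × CF = (21, -28, -21).
Using C: P_1 has equation 21x - 28y - 21z = 98.
Substitute r = (-13, -17, -6) + t(-44, -55, -11) into the plane: 329 + 847t = 98, so t = -3/11.
Intersection: (-13, -17, -6) + (-3/11)·(-44, -55, -11) = (-1, -2, -3).

(-1, -2, -3)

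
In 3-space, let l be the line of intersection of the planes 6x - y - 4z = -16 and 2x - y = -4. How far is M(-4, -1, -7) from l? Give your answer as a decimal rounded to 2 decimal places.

Direction of l: (6, -1, -4) × (2, -1, 0) = (-4, -8, -4).
A point on l: solving the two plane equations with x = 0 gives (0, 4, 3).
Taking (0, 4, 3) on l with direction v = (-4, -8, -4): w = M − (0, 4, 3) = (-4, -5, -10), and w × v = (-60, 24, 12).
Distance = |w × v| / |v| = √4320 / √96 ≈ 6.71.

6.71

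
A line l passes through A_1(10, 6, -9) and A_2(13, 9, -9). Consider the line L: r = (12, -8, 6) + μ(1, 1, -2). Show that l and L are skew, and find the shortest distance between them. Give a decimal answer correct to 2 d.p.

A direction vector for l is A_2 − A_1 = (3, 3, 0).
Common perpendicular direction n = (3, 3, 0) × (1, 1, -2) = (-6, 6, 0).
With w = (12, -8, 6) − (10, 6, -9) = (2, -14, 15), w · n = -96.
Since n ≠ 0 the lines are not parallel, and w · n = -96 ≠ 0 so they do not intersect; hence they are skew.
Distance = |w · n| / |n| = |-96| / √72 ≈ 11.31.

11.31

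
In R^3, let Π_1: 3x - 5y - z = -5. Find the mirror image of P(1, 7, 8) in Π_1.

(7, -3, 6)

λ = (n·P − d)/|n|² = (-40 − (-5))/35 = -1.
Reflection = P − 2λn = (1, 7, 8) − (-2)·(3, -5, -1) = (7, -3, 6).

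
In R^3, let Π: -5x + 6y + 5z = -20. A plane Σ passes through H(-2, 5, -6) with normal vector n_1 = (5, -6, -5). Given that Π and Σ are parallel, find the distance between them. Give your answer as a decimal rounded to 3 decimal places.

Σ: n_1·r = n_1·H gives 5x - 6y - 5z = -10.
Rescale Σ by 1/(-1): -5x + 6y + 5z = 10. Then distance = |-20 − 10| / √86 ≈ 3.235.

3.235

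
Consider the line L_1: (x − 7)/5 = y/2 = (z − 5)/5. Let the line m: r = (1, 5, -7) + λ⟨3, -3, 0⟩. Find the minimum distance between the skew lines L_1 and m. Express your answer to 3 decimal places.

7.940

L_1 has direction (5, 2, 5) through (7, 0, 5).
Common perpendicular direction n = (5, 2, 5) × (3, -3, 0) = (15, 15, -21).
With w = (1, 5, -7) − (7, 0, 5) = (-6, 5, -12), w · n = 237.
Distance = |w · n| / |n| = |237| / √891 ≈ 7.940.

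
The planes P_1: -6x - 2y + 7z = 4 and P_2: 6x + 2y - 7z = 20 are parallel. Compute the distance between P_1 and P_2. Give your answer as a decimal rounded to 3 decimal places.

Rescale P_2 by 1/(-1): -6x - 2y + 7z = -20. Then distance = |4 − (-20)| / √89 ≈ 2.544.

2.544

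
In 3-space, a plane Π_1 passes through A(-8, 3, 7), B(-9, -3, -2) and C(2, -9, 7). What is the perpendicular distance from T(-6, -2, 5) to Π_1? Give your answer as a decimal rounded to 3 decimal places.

0.570

AB = (-1, -6, -9), AC = (10, -12, 0); a normal to Π_1 is AB × AC = (-108, -90, 72).
Using A: Π_1 has equation -108x - 90y + 72z = 1098.
n·T − d = (-108)·(-6) + (-90)·(-2) + (72)·(5) − 1098 = 90; |n| = √24948.
Distance = |90| / √24948 = 90/√24948 ≈ 0.570.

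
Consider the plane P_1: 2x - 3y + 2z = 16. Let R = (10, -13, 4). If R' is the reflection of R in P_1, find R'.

λ = (n·R − d)/|n|² = (67 − 16)/17 = 3.
Reflection = R − 2λn = (10, -13, 4) − 6·(2, -3, 2) = (-2, 5, -8).

(-2, 5, -8)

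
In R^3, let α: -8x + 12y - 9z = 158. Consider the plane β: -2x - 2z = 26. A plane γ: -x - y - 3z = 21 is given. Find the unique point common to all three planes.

Solving the 3×3 linear system -8x + 12y - 9z = 158, -2x - 2z = 26, -x - y - 3z = 21 (e.g. by elimination or Cramer's rule, determinant = -50) gives (-7, 4, -6).

(-7, 4, -6)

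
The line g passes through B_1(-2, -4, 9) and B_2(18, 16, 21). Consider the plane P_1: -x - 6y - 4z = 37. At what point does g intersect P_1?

(-7, -9, 6)

A direction vector for g is B_2 − B_1 = (20, 20, 12).
Substitute r = (-2, -4, 9) + t(20, 20, 12) into the plane: -10 + (-188)t = 37, so t = -1/4.
Intersection: (-2, -4, 9) + (-1/4)·(20, 20, 12) = (-7, -9, 6).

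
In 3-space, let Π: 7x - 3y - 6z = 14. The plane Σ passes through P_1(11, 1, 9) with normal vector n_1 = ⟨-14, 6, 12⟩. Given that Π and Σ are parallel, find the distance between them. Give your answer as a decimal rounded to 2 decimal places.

0.62

Σ: n_1·r = n_1·P_1 gives -14x + 6y + 12z = -40.
Rescale Σ by 1/(-2): 7x - 3y - 6z = 20. Then distance = |14 − 20| / √94 ≈ 0.62.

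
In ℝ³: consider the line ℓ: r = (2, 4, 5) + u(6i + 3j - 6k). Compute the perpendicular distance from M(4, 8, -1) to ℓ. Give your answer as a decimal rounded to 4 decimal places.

Taking (2, 4, 5) on ℓ with direction v = (6, 3, -6): w = M − (2, 4, 5) = (2, 4, -6), and w × v = (-6, -24, -18).
Distance = |w × v| / |v| = √936 / √81 ≈ 3.3993.

3.3993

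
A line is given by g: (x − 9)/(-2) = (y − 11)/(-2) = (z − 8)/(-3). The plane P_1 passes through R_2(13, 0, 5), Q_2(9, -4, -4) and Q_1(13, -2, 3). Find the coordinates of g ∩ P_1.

g has direction (-2, -2, -3) through (9, 11, 8).
R_2Q_2 = (-4, -4, -9), R_2Q_1 = (0, -2, -2); a normal to P_1 is R_2Q_2 × R_2Q_1 = (-10, -8, 8).
Using R_2: P_1 has equation -10x - 8y + 8z = -90.
Substitute r = (9, 11, 8) + t(-2, -2, -3) into the plane: -114 + 12t = -90, so t = 2.
Intersection: (9, 11, 8) + 2·(-2, -2, -3) = (5, 7, 2).

(5, 7, 2)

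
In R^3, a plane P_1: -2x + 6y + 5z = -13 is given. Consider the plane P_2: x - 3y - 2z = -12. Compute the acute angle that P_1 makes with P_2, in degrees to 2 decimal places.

6.02

cos θ = |n₁·n₂| / (|n₁||n₂|) = |-30| / (√65 · √14).
θ = arccos(0.99449) ≈ 6.02°.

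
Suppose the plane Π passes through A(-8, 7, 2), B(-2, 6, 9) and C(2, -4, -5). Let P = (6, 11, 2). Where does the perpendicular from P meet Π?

AB = (6, -1, 7), AC = (10, -11, -7); a normal to Π is AB × AC = (84, 112, -56).
Using A: Π has equation 84x + 112y - 56z = 0.
Foot = P − λn with λ = (n·P − d)/|n|² = (1624 − 0)/22736 = 1/14.
Foot = (6, 11, 2) − (1/14)·(84, 112, -56) = (0, 3, 6).

(0, 3, 6)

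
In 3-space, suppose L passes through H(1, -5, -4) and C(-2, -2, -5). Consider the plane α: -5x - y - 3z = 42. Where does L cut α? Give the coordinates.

A direction vector for L is C − H = (-3, 3, -1).
Substitute r = (1, -5, -4) + t(-3, 3, -1) into the plane: 12 + 15t = 42, so t = 2.
Intersection: (1, -5, -4) + 2·(-3, 3, -1) = (-5, 1, -6).

(-5, 1, -6)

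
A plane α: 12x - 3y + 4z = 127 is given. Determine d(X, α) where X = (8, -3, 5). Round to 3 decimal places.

0.154

n·X − d = (12)·(8) + (-3)·(-3) + (4)·(5) − 127 = -2; |n| = √169.
Distance = |-2| / √169 = 2/√169 ≈ 0.154.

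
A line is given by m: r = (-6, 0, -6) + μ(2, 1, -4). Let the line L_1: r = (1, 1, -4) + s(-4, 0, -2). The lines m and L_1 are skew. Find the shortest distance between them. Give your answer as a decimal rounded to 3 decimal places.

0.683

Common perpendicular direction n = (2, 1, -4) × (-4, 0, -2) = (-2, 20, 4).
With w = (1, 1, -4) − (-6, 0, -6) = (7, 1, 2), w · n = 14.
Distance = |w · n| / |n| = |14| / √420 ≈ 0.683.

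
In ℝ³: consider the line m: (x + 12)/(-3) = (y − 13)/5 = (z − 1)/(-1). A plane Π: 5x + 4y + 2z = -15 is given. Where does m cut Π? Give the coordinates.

(-3, -2, 4)

m has direction (-3, 5, -1) through (-12, 13, 1).
Substitute r = (-12, 13, 1) + t(-3, 5, -1) into the plane: -6 + 3t = -15, so t = -3.
Intersection: (-12, 13, 1) + (-3)·(-3, 5, -1) = (-3, -2, 4).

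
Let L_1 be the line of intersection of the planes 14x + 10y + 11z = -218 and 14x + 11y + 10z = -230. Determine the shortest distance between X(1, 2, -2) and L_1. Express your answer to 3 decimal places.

Direction of L_1: (14, 10, 11) × (14, 11, 10) = (-21, 14, 14).
A point on L_1: solving the two plane equations with x = -10 gives (-10, -10, 2).
Taking (-10, -10, 2) on L_1 with direction v = (-21, 14, 14): w = X − (-10, -10, 2) = (11, 12, -4), and w × v = (224, -70, 406).
Distance = |w × v| / |v| = √219912 / √833 ≈ 16.248.

16.248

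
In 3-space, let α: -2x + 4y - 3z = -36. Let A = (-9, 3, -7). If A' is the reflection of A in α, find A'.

λ = (n·A − d)/|n|² = (51 − (-36))/29 = 3.
Reflection = A − 2λn = (-9, 3, -7) − 6·(-2, 4, -3) = (3, -21, 11).

(3, -21, 11)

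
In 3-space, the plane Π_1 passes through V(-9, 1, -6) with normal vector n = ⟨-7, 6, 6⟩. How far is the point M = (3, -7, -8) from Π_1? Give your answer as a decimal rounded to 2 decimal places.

13.09

Π_1: n·r = n·V gives -7x + 6y + 6z = 33.
n·M − d = (-7)·(3) + (6)·(-7) + (6)·(-8) − 33 = -144; |n| = √121.
Distance = |-144| / √121 = 144/√121 ≈ 13.09.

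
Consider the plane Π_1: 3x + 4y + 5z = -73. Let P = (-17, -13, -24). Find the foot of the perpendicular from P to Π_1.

Foot = P − λn with λ = (n·P − d)/|n|² = (-223 − (-73))/50 = -3.
Foot = (-17, -13, -24) − (-3)·(3, 4, 5) = (-8, -1, -9).

(-8, -1, -9)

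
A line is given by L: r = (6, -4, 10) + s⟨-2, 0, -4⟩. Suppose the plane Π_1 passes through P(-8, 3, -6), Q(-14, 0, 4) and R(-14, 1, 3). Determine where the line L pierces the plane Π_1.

(-2, -4, -6)

PQ = (-6, -3, 10), PR = (-6, -2, 9); a normal to Π_1 is PQ × PR = (-7, -6, -6).
Using P: Π_1 has equation -7x - 6y - 6z = 74.
Substitute r = (6, -4, 10) + t(-2, 0, -4) into the plane: -78 + 38t = 74, so t = 4.
Intersection: (6, -4, 10) + 4·(-2, 0, -4) = (-2, -4, -6).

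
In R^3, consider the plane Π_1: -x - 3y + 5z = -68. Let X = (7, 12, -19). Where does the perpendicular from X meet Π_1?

(5, 6, -9)

Foot = X − λn with λ = (n·X − d)/|n|² = (-138 − (-68))/35 = -2.
Foot = (7, 12, -19) − (-2)·(-1, -3, 5) = (5, 6, -9).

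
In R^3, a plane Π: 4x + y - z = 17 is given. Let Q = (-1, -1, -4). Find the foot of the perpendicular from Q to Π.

(3, 0, -5)

Foot = Q − λn with λ = (n·Q − d)/|n|² = (-1 − 17)/18 = -1.
Foot = (-1, -1, -4) − (-1)·(4, 1, -1) = (3, 0, -5).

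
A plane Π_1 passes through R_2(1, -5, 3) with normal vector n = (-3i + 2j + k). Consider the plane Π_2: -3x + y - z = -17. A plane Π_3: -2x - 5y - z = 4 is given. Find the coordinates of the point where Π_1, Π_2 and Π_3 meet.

Π_1: n·r = n·R_2 gives -3x + 2y + z = -10.
Solving the 3×3 linear system -3x + 2y + z = -10, -3x + y - z = -17, -2x - 5y - z = 4 (e.g. by elimination or Cramer's rule, determinant = 33) gives (3, -3, 5).

(3, -3, 5)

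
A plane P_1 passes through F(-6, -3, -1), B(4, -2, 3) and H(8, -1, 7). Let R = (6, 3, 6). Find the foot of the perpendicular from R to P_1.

FB = (10, 1, 4), FH = (14, 2, 8); a normal to P_1 is FB × FH = (0, -24, 6).
Using F: P_1 has equation -24y + 6z = 66.
Foot = R − λn with λ = (n·R − d)/|n|² = (-36 − 66)/612 = -1/6.
Foot = (6, 3, 6) − (-1/6)·(0, -24, 6) = (6, -1, 7).

(6, -1, 7)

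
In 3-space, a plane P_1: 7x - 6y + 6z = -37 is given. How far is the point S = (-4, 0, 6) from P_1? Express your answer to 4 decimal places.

4.0909

n·S − d = (7)·(-4) + (-6)·(0) + (6)·(6) − (-37) = 45; |n| = √121.
Distance = |45| / √121 = 45/√121 ≈ 4.0909.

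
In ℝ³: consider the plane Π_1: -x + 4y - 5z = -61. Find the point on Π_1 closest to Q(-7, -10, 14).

(-8, -6, 9)

Foot = Q − λn with λ = (n·Q − d)/|n|² = (-103 − (-61))/42 = -1.
Foot = (-7, -10, 14) − (-1)·(-1, 4, -5) = (-8, -6, 9).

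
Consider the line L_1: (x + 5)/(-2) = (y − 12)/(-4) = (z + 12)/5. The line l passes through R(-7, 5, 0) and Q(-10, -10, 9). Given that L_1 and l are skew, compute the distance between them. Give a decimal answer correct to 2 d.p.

2.72

L_1 has direction (-2, -4, 5) through (-5, 12, -12).
A direction vector for l is Q − R = (-3, -15, 9).
Common perpendicular direction n = (-2, -4, 5) × (-3, -15, 9) = (39, 3, 18).
With w = (-7, 5, 0) − (-5, 12, -12) = (-2, -7, 12), w · n = 117.
Distance = |w · n| / |n| = |117| / √1854 ≈ 2.72.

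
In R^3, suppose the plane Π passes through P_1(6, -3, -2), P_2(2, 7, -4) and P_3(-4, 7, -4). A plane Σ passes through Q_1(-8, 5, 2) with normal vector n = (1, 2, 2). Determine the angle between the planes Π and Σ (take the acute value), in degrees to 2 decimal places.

38.33

P_1P_2 = (-4, 10, -2), P_1P_3 = (-10, 10, -2); a normal to Π is P_1P_2 × P_1P_3 = (0, 12, 60).
Using P_1: Π has equation 12y + 60z = -156.
Σ: n·r = n·Q_1 gives x + 2y + 2z = 6.
cos θ = |n₁·n₂| / (|n₁||n₂|) = |144| / (√3744 · √9).
θ = arccos(0.78446) ≈ 38.33°.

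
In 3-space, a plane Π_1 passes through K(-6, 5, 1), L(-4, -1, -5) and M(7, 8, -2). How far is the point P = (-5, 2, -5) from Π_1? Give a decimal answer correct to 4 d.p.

KL = (2, -6, -6), KM = (13, 3, -3); a normal to Π_1 is KL × KM = (36, -72, 84).
Using K: Π_1 has equation 36x - 72y + 84z = -492.
n·P − d = (36)·(-5) + (-72)·(2) + (84)·(-5) − (-492) = -252; |n| = √13536.
Distance = |-252| / √13536 = 252/√13536 ≈ 2.1660.

2.1660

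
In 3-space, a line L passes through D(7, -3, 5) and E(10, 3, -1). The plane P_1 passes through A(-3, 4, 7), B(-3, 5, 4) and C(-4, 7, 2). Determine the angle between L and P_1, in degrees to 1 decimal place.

31.5

A direction vector for L is E − D = (3, 6, -6).
AB = (0, 1, -3), AC = (-1, 3, -5); a normal to P_1 is AB × AC = (4, 3, 1).
Using A: P_1 has equation 4x + 3y + z = 7.
sin θ = |n·v| / (|n||v|) = |24| / (√26 · √81) = 0.52298.
θ ≈ 31.5°.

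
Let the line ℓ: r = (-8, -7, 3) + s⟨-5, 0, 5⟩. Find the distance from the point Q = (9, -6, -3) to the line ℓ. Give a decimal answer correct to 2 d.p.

Taking (-8, -7, 3) on ℓ with direction v = (-5, 0, 5): w = Q − (-8, -7, 3) = (17, 1, -6), and w × v = (5, -55, 5).
Distance = |w × v| / |v| = √3075 / √50 ≈ 7.84.

7.84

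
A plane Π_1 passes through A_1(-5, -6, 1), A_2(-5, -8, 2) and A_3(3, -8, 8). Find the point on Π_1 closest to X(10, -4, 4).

A_1A_2 = (0, -2, 1), A_1A_3 = (8, -2, 7); a normal to Π_1 is A_1A_2 × A_1A_3 = (-12, 8, 16).
Using A_1: Π_1 has equation -12x + 8y + 16z = 28.
Foot = X − λn with λ = (n·X − d)/|n|² = (-88 − 28)/464 = -1/4.
Foot = (10, -4, 4) − (-1/4)·(-12, 8, 16) = (7, -2, 8).

(7, -2, 8)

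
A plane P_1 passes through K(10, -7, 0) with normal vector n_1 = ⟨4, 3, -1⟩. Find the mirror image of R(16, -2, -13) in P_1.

(0, -14, -9)

P_1: n_1·r = n_1·K gives 4x + 3y - z = 19.
λ = (n·R − d)/|n|² = (71 − 19)/26 = 2.
Reflection = R − 2λn = (16, -2, -13) − 4·(4, 3, -1) = (0, -14, -9).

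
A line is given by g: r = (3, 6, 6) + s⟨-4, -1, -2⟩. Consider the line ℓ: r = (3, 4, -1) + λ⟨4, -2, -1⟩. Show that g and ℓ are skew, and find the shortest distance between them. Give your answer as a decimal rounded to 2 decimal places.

Common perpendicular direction n = (-4, -1, -2) × (4, -2, -1) = (-3, -12, 12).
With w = (3, 4, -1) − (3, 6, 6) = (0, -2, -7), w · n = -60.
Since n ≠ 0 the lines are not parallel, and w · n = -60 ≠ 0 so they do not intersect; hence they are skew.
Distance = |w · n| / |n| = |-60| / √297 ≈ 3.48.

3.48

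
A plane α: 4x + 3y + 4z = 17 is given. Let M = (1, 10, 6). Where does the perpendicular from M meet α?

(-3, 7, 2)

Foot = M − λn with λ = (n·M − d)/|n|² = (58 − 17)/41 = 1.
Foot = (1, 10, 6) − 1·(4, 3, 4) = (-3, 7, 2).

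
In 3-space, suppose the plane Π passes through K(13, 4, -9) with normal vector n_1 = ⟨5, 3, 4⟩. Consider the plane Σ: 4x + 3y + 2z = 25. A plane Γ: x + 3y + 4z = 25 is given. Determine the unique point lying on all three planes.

(4, -1, 6)

Π: n_1·r = n_1·K gives 5x + 3y + 4z = 41.
Solving the 3×3 linear system 5x + 3y + 4z = 41, 4x + 3y + 2z = 25, x + 3y + 4z = 25 (e.g. by elimination or Cramer's rule, determinant = 24) gives (4, -1, 6).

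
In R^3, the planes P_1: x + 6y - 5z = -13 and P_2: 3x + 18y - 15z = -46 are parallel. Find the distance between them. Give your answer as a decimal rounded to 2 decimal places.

Rescale P_2 by 1/3: x + 6y - 5z = -46/3. Then distance = |-13 − (-46/3)| / √62 ≈ 0.30.

0.30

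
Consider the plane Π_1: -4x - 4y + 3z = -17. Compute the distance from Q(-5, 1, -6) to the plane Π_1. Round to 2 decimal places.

2.34

n·Q − d = (-4)·(-5) + (-4)·(1) + (3)·(-6) − (-17) = 15; |n| = √41.
Distance = |15| / √41 = 15/√41 ≈ 2.34.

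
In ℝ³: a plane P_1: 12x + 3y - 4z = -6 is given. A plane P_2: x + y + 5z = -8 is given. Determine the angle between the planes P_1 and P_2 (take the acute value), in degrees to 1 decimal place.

85.8

cos θ = |n₁·n₂| / (|n₁||n₂|) = |-5| / (√169 · √27).
θ = arccos(0.07402) ≈ 85.8°.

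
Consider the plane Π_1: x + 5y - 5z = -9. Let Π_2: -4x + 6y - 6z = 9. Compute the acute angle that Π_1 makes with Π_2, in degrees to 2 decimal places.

33.29

cos θ = |n₁·n₂| / (|n₁||n₂|) = |56| / (√51 · √88).
θ = arccos(0.83591) ≈ 33.29°.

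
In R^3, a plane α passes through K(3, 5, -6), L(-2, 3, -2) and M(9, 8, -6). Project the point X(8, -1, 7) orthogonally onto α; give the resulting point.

KL = (-5, -2, 4), KM = (6, 3, 0); a normal to α is KL × KM = (-12, 24, -3).
Using K: α has equation -12x + 24y - 3z = 102.
Foot = X − λn with λ = (n·X − d)/|n|² = (-141 − 102)/729 = -1/3.
Foot = (8, -1, 7) − (-1/3)·(-12, 24, -3) = (4, 7, 6).

(4, 7, 6)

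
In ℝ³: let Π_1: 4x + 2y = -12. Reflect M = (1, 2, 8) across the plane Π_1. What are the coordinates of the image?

λ = (n·M − d)/|n|² = (8 − (-12))/20 = 1.
Reflection = M − 2λn = (1, 2, 8) − 2·(4, 2, 0) = (-7, -2, 8).

(-7, -2, 8)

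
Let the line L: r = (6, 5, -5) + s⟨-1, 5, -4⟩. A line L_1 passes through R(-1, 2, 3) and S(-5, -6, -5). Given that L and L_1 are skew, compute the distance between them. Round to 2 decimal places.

9.06

A direction vector for L_1 is S − R = (-4, -8, -8).
Common perpendicular direction n = (-1, 5, -4) × (-4, -8, -8) = (-72, 8, 28).
With w = (-1, 2, 3) − (6, 5, -5) = (-7, -3, 8), w · n = 704.
Distance = |w · n| / |n| = |704| / √6032 ≈ 9.06.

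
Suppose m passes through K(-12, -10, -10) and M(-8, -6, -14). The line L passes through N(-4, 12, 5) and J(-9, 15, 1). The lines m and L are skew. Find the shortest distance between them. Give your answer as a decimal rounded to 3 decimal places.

25.656

A direction vector for m is M − K = (4, 4, -4).
A direction vector for L is J − N = (-5, 3, -4).
Common perpendicular direction n = (4, 4, -4) × (-5, 3, -4) = (-4, 36, 32).
With w = (-4, 12, 5) − (-12, -10, -10) = (8, 22, 15), w · n = 1240.
Distance = |w · n| / |n| = |1240| / √2336 ≈ 25.656.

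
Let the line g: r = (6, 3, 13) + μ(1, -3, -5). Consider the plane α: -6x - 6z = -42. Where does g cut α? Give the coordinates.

(9, -6, -2)

Substitute r = (6, 3, 13) + t(1, -3, -5) into the plane: -114 + 24t = -42, so t = 3.
Intersection: (6, 3, 13) + 3·(1, -3, -5) = (9, -6, -2).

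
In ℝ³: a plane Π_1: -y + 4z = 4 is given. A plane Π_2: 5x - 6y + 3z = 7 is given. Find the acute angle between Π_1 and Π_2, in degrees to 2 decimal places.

cos θ = |n₁·n₂| / (|n₁||n₂|) = |18| / (√17 · √70).
θ = arccos(0.52179) ≈ 58.55°.

58.55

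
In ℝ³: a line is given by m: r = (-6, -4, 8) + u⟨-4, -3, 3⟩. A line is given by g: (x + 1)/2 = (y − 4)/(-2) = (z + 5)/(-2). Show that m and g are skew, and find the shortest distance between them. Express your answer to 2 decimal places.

7.44

g has direction (2, -2, -2) through (-1, 4, -5).
Common perpendicular direction n = (-4, -3, 3) × (2, -2, -2) = (12, -2, 14).
With w = (-1, 4, -5) − (-6, -4, 8) = (5, 8, -13), w · n = -138.
Since n ≠ 0 the lines are not parallel, and w · n = -138 ≠ 0 so they do not intersect; hence they are skew.
Distance = |w · n| / |n| = |-138| / √344 ≈ 7.44.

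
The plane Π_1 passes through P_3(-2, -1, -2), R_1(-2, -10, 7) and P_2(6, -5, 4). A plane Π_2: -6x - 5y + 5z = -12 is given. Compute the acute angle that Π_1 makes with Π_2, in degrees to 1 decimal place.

P_3R_1 = (0, -9, 9), P_3P_2 = (8, -4, 6); a normal to Π_1 is P_3R_1 × P_3P_2 = (-18, 72, 72).
Using P_3: Π_1 has equation -18x + 72y + 72z = -180.
cos θ = |n₁·n₂| / (|n₁||n₂|) = |108| / (√10692 · √86).
θ = arccos(0.11263) ≈ 83.5°.

83.5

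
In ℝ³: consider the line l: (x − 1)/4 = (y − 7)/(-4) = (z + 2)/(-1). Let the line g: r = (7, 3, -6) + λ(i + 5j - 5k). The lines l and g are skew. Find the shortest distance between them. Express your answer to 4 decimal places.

0.5566

l has direction (4, -4, -1) through (1, 7, -2).
Common perpendicular direction n = (4, -4, -1) × (1, 5, -5) = (25, 19, 24).
With w = (7, 3, -6) − (1, 7, -2) = (6, -4, -4), w · n = -22.
Distance = |w · n| / |n| = |-22| / √1562 ≈ 0.5566.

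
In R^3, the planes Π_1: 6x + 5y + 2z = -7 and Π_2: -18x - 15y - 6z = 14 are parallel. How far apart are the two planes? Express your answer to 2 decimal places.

Rescale Π_2 by 1/(-3): 6x + 5y + 2z = -14/3. Then distance = |-7 − (-14/3)| / √65 ≈ 0.29.

0.29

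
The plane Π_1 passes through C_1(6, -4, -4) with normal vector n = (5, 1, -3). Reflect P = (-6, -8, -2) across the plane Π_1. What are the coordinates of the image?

(14, -4, -14)

Π_1: n·r = n·C_1 gives 5x + y - 3z = 38.
λ = (n·P − d)/|n|² = (-32 − 38)/35 = -2.
Reflection = P − 2λn = (-6, -8, -2) − (-4)·(5, 1, -3) = (14, -4, -14).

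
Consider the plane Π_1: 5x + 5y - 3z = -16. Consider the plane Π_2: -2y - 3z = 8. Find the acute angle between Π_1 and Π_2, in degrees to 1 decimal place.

cos θ = |n₁·n₂| / (|n₁||n₂|) = |-1| / (√59 · √13).
θ = arccos(0.03611) ≈ 87.9°.

87.9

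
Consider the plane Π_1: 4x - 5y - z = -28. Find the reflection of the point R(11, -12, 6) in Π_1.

λ = (n·R − d)/|n|² = (98 − (-28))/42 = 3.
Reflection = R − 2λn = (11, -12, 6) − 6·(4, -5, -1) = (-13, 18, 12).

(-13, 18, 12)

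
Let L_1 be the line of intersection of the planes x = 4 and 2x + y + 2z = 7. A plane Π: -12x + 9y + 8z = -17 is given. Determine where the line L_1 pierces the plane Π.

(4, 7, -4)

Direction of L_1: (1, 0, 0) × (2, 1, 2) = (0, -2, 1).
A point on L_1: solving the two plane equations with y = 11 gives (4, 11, -6).
Substitute r = (4, 11, -6) + t(0, -2, 1) into the plane: 3 + (-10)t = -17, so t = 2.
Intersection: (4, 11, -6) + 2·(0, -2, 1) = (4, 7, -4).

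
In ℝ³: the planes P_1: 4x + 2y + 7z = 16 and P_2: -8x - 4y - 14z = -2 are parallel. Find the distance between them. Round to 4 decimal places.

Rescale P_2 by 1/(-2): 4x + 2y + 7z = 1. Then distance = |16 − 1| / √69 ≈ 1.8058.

1.8058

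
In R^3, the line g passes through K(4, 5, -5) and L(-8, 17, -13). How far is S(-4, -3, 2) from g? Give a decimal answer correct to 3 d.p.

12.965

A direction vector for g is L − K = (-12, 12, -8).
Taking (4, 5, -5) on g with direction v = (-12, 12, -8): w = S − (4, 5, -5) = (-8, -8, 7), and w × v = (-20, -148, -192).
Distance = |w × v| / |v| = √59168 / √352 ≈ 12.965.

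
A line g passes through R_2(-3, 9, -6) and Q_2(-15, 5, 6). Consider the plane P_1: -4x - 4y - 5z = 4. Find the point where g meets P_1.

(3, 11, -12)

A direction vector for g is Q_2 − R_2 = (-12, -4, 12).
Substitute r = (-3, 9, -6) + t(-12, -4, 12) into the plane: 6 + 4t = 4, so t = -1/2.
Intersection: (-3, 9, -6) + (-1/2)·(-12, -4, 12) = (3, 11, -12).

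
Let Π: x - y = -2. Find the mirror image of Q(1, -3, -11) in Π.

(-5, 3, -11)

λ = (n·Q − d)/|n|² = (4 − (-2))/2 = 3.
Reflection = Q − 2λn = (1, -3, -11) − 6·(1, -1, 0) = (-5, 3, -11).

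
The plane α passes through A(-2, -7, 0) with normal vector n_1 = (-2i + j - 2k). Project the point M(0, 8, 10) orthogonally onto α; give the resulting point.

(-2, 9, 8)

α: n_1·r = n_1·A gives -2x + y - 2z = -3.
Foot = M − λn with λ = (n·M − d)/|n|² = (-12 − (-3))/9 = -1.
Foot = (0, 8, 10) − (-1)·(-2, 1, -2) = (-2, 9, 8).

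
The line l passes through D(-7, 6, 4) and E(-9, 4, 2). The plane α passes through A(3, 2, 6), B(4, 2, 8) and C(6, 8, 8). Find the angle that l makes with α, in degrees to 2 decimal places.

A direction vector for l is E − D = (-2, -2, -2).
AB = (1, 0, 2), AC = (3, 6, 2); a normal to α is AB × AC = (-12, 4, 6).
Using A: α has equation -12x + 4y + 6z = 8.
sin θ = |n·v| / (|n||v|) = |4| / (√196 · √12) = 0.08248.
θ ≈ 4.73°.

4.73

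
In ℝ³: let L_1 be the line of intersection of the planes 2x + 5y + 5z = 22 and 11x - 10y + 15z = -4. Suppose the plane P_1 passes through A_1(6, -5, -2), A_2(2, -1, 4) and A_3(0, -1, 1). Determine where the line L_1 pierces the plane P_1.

Direction of L_1: (2, 5, 5) × (11, -10, 15) = (125, 25, -75).
A point on L_1: solving the two plane equations with x = 6 gives (6, 4, -2).
A_1A_2 = (-4, 4, 6), A_1A_3 = (-6, 4, 3); a normal to P_1 is A_1A_2 × A_1A_3 = (-12, -24, 8).
Using A_1: P_1 has equation -12x - 24y + 8z = 32.
Substitute r = (6, 4, -2) + t(125, 25, -75) into the plane: -184 + (-2700)t = 32, so t = -2/25.
Intersection: (6, 4, -2) + (-2/25)·(125, 25, -75) = (-4, 2, 4).

(-4, 2, 4)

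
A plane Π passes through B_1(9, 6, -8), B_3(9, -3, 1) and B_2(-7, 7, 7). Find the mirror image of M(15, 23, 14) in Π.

B_1B_3 = (0, -9, 9), B_1B_2 = (-16, 1, 15); a normal to Π is B_1B_3 × B_1B_2 = (-144, -144, -144).
Using B_1: Π has equation -144x - 144y - 144z = -1008.
λ = (n·M − d)/|n|² = (-7488 − (-1008))/62208 = -5/48.
Reflection = M − 2λn = (15, 23, 14) − (-5/24)·(-144, -144, -144) = (-15, -7, -16).

(-15, -7, -16)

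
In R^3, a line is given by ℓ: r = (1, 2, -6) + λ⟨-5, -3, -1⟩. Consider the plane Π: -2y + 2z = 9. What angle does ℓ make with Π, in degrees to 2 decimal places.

13.83

sin θ = |n·v| / (|n||v|) = |4| / (√8 · √35) = 0.23905.
θ ≈ 13.83°.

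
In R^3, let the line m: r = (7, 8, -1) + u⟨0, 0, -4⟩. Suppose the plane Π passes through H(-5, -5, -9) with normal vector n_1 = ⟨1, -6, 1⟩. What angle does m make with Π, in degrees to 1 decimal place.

Π: n_1·r = n_1·H gives x - 6y + z = 16.
sin θ = |n·v| / (|n||v|) = |-4| / (√38 · √16) = 0.16222.
θ ≈ 9.3°.

9.3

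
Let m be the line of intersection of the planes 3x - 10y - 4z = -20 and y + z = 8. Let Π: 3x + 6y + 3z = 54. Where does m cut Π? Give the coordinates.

Direction of m: (3, -10, -4) × (0, 1, 1) = (-6, -3, 3).
A point on m: solving the two plane equations with x = -8 gives (-8, -6, 14).
Substitute r = (-8, -6, 14) + t(-6, -3, 3) into the plane: -18 + (-27)t = 54, so t = -8/3.
Intersection: (-8, -6, 14) + (-8/3)·(-6, -3, 3) = (8, 2, 6).

(8, 2, 6)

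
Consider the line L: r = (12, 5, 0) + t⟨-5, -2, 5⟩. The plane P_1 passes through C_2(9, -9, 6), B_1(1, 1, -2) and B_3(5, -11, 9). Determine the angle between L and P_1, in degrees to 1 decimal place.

9.5

C_2B_1 = (-8, 10, -8), C_2B_3 = (-4, -2, 3); a normal to P_1 is C_2B_1 × C_2B_3 = (14, 56, 56).
Using C_2: P_1 has equation 14x + 56y + 56z = -42.
sin θ = |n·v| / (|n||v|) = |98| / (√6468 · √54) = 0.16582.
θ ≈ 9.5°.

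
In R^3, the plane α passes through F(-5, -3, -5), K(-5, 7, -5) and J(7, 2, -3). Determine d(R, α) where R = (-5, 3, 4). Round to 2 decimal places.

8.88

FK = (0, 10, 0), FJ = (12, 5, 2); a normal to α is FK × FJ = (20, 0, -120).
Using F: α has equation 20x - 120z = 500.
n·R − d = (20)·(-5) + (0)·(3) + (-120)·(4) − 500 = -1080; |n| = √14800.
Distance = |-1080| / √14800 = 1080/√14800 ≈ 8.88.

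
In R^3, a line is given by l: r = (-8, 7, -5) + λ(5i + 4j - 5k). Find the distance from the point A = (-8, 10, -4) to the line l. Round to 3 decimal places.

Taking (-8, 7, -5) on l with direction v = (5, 4, -5): w = A − (-8, 7, -5) = (0, 3, 1), and w × v = (-19, 5, -15).
Distance = |w × v| / |v| = √611 / √66 ≈ 3.043.

3.043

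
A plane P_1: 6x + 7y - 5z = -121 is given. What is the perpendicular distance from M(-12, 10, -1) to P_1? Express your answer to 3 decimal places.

n·M − d = (6)·(-12) + (7)·(10) + (-5)·(-1) − (-121) = 124; |n| = √110.
Distance = |124| / √110 = 124/√110 ≈ 11.823.

11.823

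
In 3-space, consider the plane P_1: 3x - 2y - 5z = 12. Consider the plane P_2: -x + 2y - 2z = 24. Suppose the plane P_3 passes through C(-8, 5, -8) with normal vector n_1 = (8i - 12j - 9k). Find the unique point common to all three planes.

(4, 10, -4)

P_3: n_1·r = n_1·C gives 8x - 12y - 9z = -52.
Solving the 3×3 linear system 3x - 2y - 5z = 12, -x + 2y - 2z = 24, 8x - 12y - 9z = -52 (e.g. by elimination or Cramer's rule, determinant = -56) gives (4, 10, -4).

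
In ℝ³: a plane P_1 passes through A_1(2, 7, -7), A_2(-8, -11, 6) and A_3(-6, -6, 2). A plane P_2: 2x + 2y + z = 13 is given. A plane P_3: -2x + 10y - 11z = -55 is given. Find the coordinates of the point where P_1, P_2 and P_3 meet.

A_1A_2 = (-10, -18, 13), A_1A_3 = (-8, -13, 9); a normal to P_1 is A_1A_2 × A_1A_3 = (7, -14, -14).
Using A_1: P_1 has equation 7x - 14y - 14z = 14.
Solving the 3×3 linear system 7x - 14y - 14z = 14, 2x + 2y + z = 13, -2x + 10y - 11z = -55 (e.g. by elimination or Cramer's rule, determinant = -840) gives (6, -1, 3).

(6, -1, 3)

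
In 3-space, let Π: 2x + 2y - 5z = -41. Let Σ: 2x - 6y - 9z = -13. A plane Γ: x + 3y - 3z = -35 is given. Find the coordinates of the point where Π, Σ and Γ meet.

Solving the 3×3 linear system 2x + 2y - 5z = -41, 2x - 6y - 9z = -13, x + 3y - 3z = -35 (e.g. by elimination or Cramer's rule, determinant = 24) gives (-2, -6, 5).

(-2, -6, 5)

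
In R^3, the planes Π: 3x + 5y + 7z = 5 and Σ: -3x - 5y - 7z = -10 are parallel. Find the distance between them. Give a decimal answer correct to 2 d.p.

0.55

Rescale Σ by 1/(-1): 3x + 5y + 7z = 10. Then distance = |5 − 10| / √83 ≈ 0.55.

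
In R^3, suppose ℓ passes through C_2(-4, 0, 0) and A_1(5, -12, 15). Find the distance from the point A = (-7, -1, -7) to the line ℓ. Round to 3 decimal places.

A direction vector for ℓ is A_1 − C_2 = (9, -12, 15).
Taking (-4, 0, 0) on ℓ with direction v = (9, -12, 15): w = A − (-4, 0, 0) = (-3, -1, -7), and w × v = (-99, -18, 45).
Distance = |w × v| / |v| = √12150 / √450 ≈ 5.196.

5.196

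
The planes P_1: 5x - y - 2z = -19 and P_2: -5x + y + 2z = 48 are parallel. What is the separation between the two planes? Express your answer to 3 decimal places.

5.295

Rescale P_2 by 1/(-1): 5x - y - 2z = -48. Then distance = |-19 − (-48)| / √30 ≈ 5.295.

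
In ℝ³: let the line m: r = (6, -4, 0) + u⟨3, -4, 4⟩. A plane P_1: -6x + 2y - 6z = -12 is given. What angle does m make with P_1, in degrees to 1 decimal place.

63.6

sin θ = |n·v| / (|n||v|) = |-50| / (√76 · √41) = 0.89572.
θ ≈ 63.6°.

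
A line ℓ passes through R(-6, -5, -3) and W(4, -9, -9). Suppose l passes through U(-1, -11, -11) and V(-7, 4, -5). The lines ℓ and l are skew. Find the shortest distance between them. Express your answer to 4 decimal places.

3.7019

A direction vector for ℓ is W − R = (10, -4, -6).
A direction vector for l is V − U = (-6, 15, 6).
Common perpendicular direction n = (10, -4, -6) × (-6, 15, 6) = (66, -24, 126).
With w = (-1, -11, -11) − (-6, -5, -3) = (5, -6, -8), w · n = -534.
Distance = |w · n| / |n| = |-534| / √20808 ≈ 3.7019.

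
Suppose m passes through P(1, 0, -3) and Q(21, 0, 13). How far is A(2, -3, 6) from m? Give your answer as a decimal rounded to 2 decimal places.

7.07

A direction vector for m is Q − P = (20, 0, 16).
Taking (1, 0, -3) on m with direction v = (20, 0, 16): w = A − (1, 0, -3) = (1, -3, 9), and w × v = (-48, 164, 60).
Distance = |w × v| / |v| = √32800 / √656 ≈ 7.07.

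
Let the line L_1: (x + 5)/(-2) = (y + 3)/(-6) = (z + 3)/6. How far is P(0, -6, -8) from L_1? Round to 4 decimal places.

7.2548

L_1 has direction (-2, -6, 6) through (-5, -3, -3).
Taking (-5, -3, -3) on L_1 with direction v = (-2, -6, 6): w = P − (-5, -3, -3) = (5, -3, -5), and w × v = (-48, -20, -36).
Distance = |w × v| / |v| = √4000 / √76 ≈ 7.2548.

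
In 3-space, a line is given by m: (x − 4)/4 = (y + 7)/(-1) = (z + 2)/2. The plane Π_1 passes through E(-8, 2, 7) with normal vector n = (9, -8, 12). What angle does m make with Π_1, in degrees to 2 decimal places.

60.79

m has direction (4, -1, 2) through (4, -7, -2).
Π_1: n·r = n·E gives 9x - 8y + 12z = -4.
sin θ = |n·v| / (|n||v|) = |68| / (√289 · √21) = 0.87287.
θ ≈ 60.79°.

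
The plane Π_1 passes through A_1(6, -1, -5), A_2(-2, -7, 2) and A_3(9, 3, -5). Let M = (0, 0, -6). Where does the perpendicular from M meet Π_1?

A_1A_2 = (-8, -6, 7), A_1A_3 = (3, 4, 0); a normal to Π_1 is A_1A_2 × A_1A_3 = (-28, 21, -14).
Using A_1: Π_1 has equation -28x + 21y - 14z = -119.
Foot = M − λn with λ = (n·M − d)/|n|² = (84 − (-119))/1421 = 1/7.
Foot = (0, 0, -6) − (1/7)·(-28, 21, -14) = (4, -3, -4).

(4, -3, -4)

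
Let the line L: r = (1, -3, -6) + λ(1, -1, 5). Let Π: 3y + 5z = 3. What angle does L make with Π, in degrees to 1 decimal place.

sin θ = |n·v| / (|n||v|) = |22| / (√34 · √27) = 0.72611.
θ ≈ 46.6°.

46.6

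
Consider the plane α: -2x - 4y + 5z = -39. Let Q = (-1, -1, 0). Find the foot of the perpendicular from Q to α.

(1, 3, -5)

Foot = Q − λn with λ = (n·Q − d)/|n|² = (6 − (-39))/45 = 1.
Foot = (-1, -1, 0) − 1·(-2, -4, 5) = (1, 3, -5).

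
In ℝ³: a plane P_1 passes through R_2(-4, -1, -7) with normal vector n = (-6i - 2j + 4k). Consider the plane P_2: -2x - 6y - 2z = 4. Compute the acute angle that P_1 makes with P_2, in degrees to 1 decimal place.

71.2

P_1: n·r = n·R_2 gives -6x - 2y + 4z = -2.
cos θ = |n₁·n₂| / (|n₁||n₂|) = |16| / (√56 · √44).
θ = arccos(0.32233) ≈ 71.2°.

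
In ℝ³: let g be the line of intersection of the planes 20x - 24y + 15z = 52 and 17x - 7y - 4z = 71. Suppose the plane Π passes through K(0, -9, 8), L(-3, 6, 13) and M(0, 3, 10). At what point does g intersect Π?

(8, 7, 4)

Direction of g: (20, -24, 15) × (17, -7, -4) = (201, 335, 268).
A point on g: solving the two plane equations with x = 17 gives (17, 22, 16).
KL = (-3, 15, 5), KM = (0, 12, 2); a normal to Π is KL × KM = (-30, 6, -36).
Using K: Π has equation -30x + 6y - 36z = -342.
Substitute r = (17, 22, 16) + t(201, 335, 268) into the plane: -954 + (-13668)t = -342, so t = -3/67.
Intersection: (17, 22, 16) + (-3/67)·(201, 335, 268) = (8, 7, 4).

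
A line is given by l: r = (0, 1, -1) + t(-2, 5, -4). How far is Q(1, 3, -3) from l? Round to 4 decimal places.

1.8196

Taking (0, 1, -1) on l with direction v = (-2, 5, -4): w = Q − (0, 1, -1) = (1, 2, -2), and w × v = (2, 8, 9).
Distance = |w × v| / |v| = √149 / √45 ≈ 1.8196.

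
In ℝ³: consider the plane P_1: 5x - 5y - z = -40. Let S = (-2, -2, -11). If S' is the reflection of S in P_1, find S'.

(-12, 8, -9)

λ = (n·S − d)/|n|² = (11 − (-40))/51 = 1.
Reflection = S − 2λn = (-2, -2, -11) − 2·(5, -5, -1) = (-12, 8, -9).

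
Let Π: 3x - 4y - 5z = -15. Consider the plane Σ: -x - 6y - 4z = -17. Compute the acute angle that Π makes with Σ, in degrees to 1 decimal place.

37.2

cos θ = |n₁·n₂| / (|n₁||n₂|) = |41| / (√50 · √53).
θ = arccos(0.79645) ≈ 37.2°.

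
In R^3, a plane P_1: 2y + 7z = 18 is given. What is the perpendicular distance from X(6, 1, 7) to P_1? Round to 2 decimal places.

4.53

n·X − d = (0)·(6) + (2)·(1) + (7)·(7) − 18 = 33; |n| = √53.
Distance = |33| / √53 = 33/√53 ≈ 4.53.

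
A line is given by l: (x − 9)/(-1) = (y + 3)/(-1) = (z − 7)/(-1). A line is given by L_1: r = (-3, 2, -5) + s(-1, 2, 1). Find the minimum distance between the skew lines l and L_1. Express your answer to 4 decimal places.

l has direction (-1, -1, -1) through (9, -3, 7).
Common perpendicular direction n = (-1, -1, -1) × (-1, 2, 1) = (1, 2, -3).
With w = (-3, 2, -5) − (9, -3, 7) = (-12, 5, -12), w · n = 34.
Distance = |w · n| / |n| = |34| / √14 ≈ 9.0869.

9.0869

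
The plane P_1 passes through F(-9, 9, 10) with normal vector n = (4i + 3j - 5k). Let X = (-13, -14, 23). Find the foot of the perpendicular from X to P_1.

P_1: n·r = n·F gives 4x + 3y - 5z = -59.
Foot = X − λn with λ = (n·X − d)/|n|² = (-209 − (-59))/50 = -3.
Foot = (-13, -14, 23) − (-3)·(4, 3, -5) = (-1, -5, 8).

(-1, -5, 8)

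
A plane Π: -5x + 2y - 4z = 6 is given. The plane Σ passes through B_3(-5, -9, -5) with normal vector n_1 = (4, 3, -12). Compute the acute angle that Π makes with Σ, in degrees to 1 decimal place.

Σ: n_1·r = n_1·B_3 gives 4x + 3y - 12z = 13.
cos θ = |n₁·n₂| / (|n₁||n₂|) = |34| / (√45 · √169).
θ = arccos(0.38988) ≈ 67.1°.

67.1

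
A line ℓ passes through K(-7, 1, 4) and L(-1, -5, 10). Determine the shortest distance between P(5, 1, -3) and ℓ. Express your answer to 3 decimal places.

13.589

A direction vector for ℓ is L − K = (6, -6, 6).
Taking (-7, 1, 4) on ℓ with direction v = (6, -6, 6): w = P − (-7, 1, 4) = (12, 0, -7), and w × v = (-42, -114, -72).
Distance = |w × v| / |v| = √19944 / √108 ≈ 13.589.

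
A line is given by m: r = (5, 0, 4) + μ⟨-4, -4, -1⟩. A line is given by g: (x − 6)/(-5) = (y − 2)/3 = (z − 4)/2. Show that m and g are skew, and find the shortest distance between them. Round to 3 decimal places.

g has direction (-5, 3, 2) through (6, 2, 4).
Common perpendicular direction n = (-4, -4, -1) × (-5, 3, 2) = (-5, 13, -32).
With w = (6, 2, 4) − (5, 0, 4) = (1, 2, 0), w · n = 21.
Since n ≠ 0 the lines are not parallel, and w · n = 21 ≠ 0 so they do not intersect; hence they are skew.
Distance = |w · n| / |n| = |21| / √1218 ≈ 0.602.

0.602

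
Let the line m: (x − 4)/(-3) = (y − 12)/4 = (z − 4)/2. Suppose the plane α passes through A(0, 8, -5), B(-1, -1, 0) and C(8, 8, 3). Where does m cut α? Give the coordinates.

m has direction (-3, 4, 2) through (4, 12, 4).
AB = (-1, -9, 5), AC = (8, 0, 8); a normal to α is AB × AC = (-72, 48, 72).
Using A: α has equation -72x + 48y + 72z = 24.
Substitute r = (4, 12, 4) + t(-3, 4, 2) into the plane: 576 + 552t = 24, so t = -1.
Intersection: (4, 12, 4) + (-1)·(-3, 4, 2) = (7, 8, 2).

(7, 8, 2)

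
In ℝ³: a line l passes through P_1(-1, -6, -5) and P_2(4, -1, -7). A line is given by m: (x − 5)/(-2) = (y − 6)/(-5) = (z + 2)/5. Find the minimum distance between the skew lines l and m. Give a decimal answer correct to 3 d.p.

6.935

A direction vector for l is P_2 − P_1 = (5, 5, -2).
m has direction (-2, -5, 5) through (5, 6, -2).
Common perpendicular direction n = (5, 5, -2) × (-2, -5, 5) = (15, -21, -15).
With w = (5, 6, -2) − (-1, -6, -5) = (6, 12, 3), w · n = -207.
Distance = |w · n| / |n| = |-207| / √891 ≈ 6.935.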